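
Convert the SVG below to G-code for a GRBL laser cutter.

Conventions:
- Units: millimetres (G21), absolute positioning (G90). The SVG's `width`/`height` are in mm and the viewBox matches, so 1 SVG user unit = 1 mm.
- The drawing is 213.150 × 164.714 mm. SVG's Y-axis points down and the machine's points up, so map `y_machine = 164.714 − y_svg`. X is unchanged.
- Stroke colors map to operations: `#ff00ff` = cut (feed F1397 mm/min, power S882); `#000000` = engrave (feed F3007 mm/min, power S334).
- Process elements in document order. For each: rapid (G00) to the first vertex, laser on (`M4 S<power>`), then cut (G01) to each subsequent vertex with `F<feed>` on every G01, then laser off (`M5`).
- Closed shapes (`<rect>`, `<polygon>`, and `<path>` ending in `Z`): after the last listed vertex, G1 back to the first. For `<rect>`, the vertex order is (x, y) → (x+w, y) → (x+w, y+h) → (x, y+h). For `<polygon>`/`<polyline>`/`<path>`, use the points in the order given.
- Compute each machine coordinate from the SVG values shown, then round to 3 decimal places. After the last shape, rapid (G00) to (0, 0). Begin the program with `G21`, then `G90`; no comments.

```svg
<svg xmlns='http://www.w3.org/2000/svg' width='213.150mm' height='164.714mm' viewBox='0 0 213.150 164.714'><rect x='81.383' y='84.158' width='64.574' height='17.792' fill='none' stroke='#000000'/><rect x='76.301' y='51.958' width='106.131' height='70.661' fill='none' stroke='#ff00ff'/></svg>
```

1 u = 1 mm; y_m = 164.714 − y.

[1] `<rect>` rectangle, #000000→engrave S334 F3007: (81.383,80.556) → (145.957,80.556) → (145.957,62.764) → (81.383,62.764) → (81.383,80.556) (closed)

[2] `<rect>` rectangle, #ff00ff→cut S882 F1397: (76.301,112.756) → (182.432,112.756) → (182.432,42.095) → (76.301,42.095) → (76.301,112.756) (closed)

G21
G90
G00 X81.383 Y80.556
M4 S334
G01 X145.957 Y80.556 F3007
G01 X145.957 Y62.764 F3007
G01 X81.383 Y62.764 F3007
G01 X81.383 Y80.556 F3007
M5
G00 X76.301 Y112.756
M4 S882
G01 X182.432 Y112.756 F1397
G01 X182.432 Y42.095 F1397
G01 X76.301 Y42.095 F1397
G01 X76.301 Y112.756 F1397
M5
G00 X0.000 Y0.000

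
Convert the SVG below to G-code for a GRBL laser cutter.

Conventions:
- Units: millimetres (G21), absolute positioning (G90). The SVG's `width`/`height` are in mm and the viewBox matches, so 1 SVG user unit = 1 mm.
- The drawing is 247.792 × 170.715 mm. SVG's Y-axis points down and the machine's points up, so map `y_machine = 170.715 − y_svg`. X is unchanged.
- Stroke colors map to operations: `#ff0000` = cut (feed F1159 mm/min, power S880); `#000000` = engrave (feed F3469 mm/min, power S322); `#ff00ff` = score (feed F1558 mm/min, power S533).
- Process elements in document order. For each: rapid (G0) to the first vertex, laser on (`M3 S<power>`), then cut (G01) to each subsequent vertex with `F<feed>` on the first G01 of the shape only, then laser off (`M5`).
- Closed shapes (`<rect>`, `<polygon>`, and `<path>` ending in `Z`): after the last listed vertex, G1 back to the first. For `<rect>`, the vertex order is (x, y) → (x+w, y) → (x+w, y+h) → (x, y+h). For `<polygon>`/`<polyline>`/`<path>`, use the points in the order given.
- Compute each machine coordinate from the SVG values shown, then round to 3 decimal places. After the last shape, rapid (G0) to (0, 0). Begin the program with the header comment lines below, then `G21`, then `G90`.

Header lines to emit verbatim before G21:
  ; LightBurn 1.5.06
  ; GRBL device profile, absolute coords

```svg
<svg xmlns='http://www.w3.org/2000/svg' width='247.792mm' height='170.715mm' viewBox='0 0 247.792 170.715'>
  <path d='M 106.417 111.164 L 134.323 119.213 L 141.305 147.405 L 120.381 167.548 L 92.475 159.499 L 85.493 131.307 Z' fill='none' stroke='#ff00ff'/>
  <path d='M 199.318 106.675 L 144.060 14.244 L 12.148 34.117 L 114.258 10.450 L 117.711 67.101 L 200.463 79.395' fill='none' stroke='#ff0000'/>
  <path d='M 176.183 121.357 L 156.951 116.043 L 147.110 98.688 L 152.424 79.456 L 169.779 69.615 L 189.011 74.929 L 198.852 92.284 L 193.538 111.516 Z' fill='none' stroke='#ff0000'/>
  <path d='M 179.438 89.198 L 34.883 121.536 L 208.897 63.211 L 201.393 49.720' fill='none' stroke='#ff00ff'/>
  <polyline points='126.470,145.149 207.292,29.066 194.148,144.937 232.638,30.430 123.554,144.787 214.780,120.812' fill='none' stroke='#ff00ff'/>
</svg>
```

viewBox `0 0 247.792 170.715` with mm width/height → 1 unit = 1 mm. Flip: y_m = 170.715 − y_svg.

**Shape 1** — `<path>` regular polygon, stroke `#ff00ff` → score (S533, F1558). Machine vertices: (106.417,59.551) → (134.323,51.502) → (141.305,23.310) → (120.381,3.167) → (92.475,11.216) → (85.493,39.408) → (106.417,59.551). Closed: final G1 returns to the first vertex.

**Shape 2** — `<path>` open polyline, stroke `#ff0000` → cut (S880, F1159). Machine vertices: (199.318,64.040) → (144.060,156.471) → (12.148,136.598) → (114.258,160.265) → (117.711,103.614) → (200.463,91.320). Open path.

**Shape 3** — `<path>` regular polygon, stroke `#ff0000` → cut (S880, F1159). Machine vertices: (176.183,49.358) → (156.951,54.672) → (147.110,72.027) → (152.424,91.259) → (169.779,101.100) → (189.011,95.786) → (198.852,78.431) → (193.538,59.199) → (176.183,49.358). Closed: final G1 returns to the first vertex.

**Shape 4** — `<path>` open polyline, stroke `#ff00ff` → score (S533, F1558). Machine vertices: (179.438,81.517) → (34.883,49.179) → (208.897,107.504) → (201.393,120.995). Open path.

**Shape 5** — `<polyline>` open polyline, stroke `#ff00ff` → score (S533, F1558). Machine vertices: (126.470,25.566) → (207.292,141.649) → (194.148,25.778) → (232.638,140.285) → (123.554,25.928) → (214.780,49.903). Open path.

; LightBurn 1.5.06
; GRBL device profile, absolute coords
G21
G90
G0 X106.417 Y59.551
M3 S533
G01 X134.323 Y51.502 F1558
G01 X141.305 Y23.310
G01 X120.381 Y3.167
G01 X92.475 Y11.216
G01 X85.493 Y39.408
G01 X106.417 Y59.551
M5
G0 X199.318 Y64.040
M3 S880
G01 X144.060 Y156.471 F1159
G01 X12.148 Y136.598
G01 X114.258 Y160.265
G01 X117.711 Y103.614
G01 X200.463 Y91.320
M5
G0 X176.183 Y49.358
M3 S880
G01 X156.951 Y54.672 F1159
G01 X147.110 Y72.027
G01 X152.424 Y91.259
G01 X169.779 Y101.100
G01 X189.011 Y95.786
G01 X198.852 Y78.431
G01 X193.538 Y59.199
G01 X176.183 Y49.358
M5
G0 X179.438 Y81.517
M3 S533
G01 X34.883 Y49.179 F1558
G01 X208.897 Y107.504
G01 X201.393 Y120.995
M5
G0 X126.470 Y25.566
M3 S533
G01 X207.292 Y141.649 F1558
G01 X194.148 Y25.778
G01 X232.638 Y140.285
G01 X123.554 Y25.928
G01 X214.780 Y49.903
M5
G0 X0.000 Y0.000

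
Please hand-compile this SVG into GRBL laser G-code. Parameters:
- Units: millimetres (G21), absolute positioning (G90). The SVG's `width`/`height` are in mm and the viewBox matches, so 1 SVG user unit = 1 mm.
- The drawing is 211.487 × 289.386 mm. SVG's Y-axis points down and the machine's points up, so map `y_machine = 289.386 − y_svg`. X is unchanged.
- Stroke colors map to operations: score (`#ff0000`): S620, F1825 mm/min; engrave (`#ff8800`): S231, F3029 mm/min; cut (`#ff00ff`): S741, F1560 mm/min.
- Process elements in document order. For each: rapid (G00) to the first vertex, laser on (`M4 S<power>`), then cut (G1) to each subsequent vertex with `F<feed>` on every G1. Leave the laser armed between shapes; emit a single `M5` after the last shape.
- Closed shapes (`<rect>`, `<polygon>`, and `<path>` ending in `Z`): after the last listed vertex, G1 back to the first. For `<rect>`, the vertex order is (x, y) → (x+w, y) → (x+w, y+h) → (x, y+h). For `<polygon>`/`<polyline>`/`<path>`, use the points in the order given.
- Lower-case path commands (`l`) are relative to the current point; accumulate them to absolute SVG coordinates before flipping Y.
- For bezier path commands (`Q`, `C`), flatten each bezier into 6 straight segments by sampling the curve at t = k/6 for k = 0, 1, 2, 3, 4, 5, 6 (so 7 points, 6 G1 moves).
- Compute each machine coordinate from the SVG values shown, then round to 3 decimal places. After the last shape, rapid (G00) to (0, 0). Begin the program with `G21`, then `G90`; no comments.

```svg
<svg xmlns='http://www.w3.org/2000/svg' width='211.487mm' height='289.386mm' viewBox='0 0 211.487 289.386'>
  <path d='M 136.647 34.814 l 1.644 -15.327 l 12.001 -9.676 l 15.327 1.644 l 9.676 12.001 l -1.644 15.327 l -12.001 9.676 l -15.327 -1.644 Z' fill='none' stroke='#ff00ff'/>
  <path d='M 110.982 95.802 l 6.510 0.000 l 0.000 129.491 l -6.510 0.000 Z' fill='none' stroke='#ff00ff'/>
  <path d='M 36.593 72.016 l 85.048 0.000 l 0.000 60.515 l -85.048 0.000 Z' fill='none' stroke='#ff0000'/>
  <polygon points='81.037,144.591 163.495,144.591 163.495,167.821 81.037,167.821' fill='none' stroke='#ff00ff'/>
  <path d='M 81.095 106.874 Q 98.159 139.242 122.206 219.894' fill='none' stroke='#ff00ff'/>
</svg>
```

G21
G90
G00 X136.647 Y254.572
M4 S741
G1 X138.291 Y269.899 F1560
G1 X150.292 Y279.575 F1560
G1 X165.619 Y277.931 F1560
G1 X175.295 Y265.930 F1560
G1 X173.651 Y250.603 F1560
G1 X161.650 Y240.927 F1560
G1 X146.323 Y242.571 F1560
G1 X136.647 Y254.572 F1560
G00 X110.982 Y193.584
M4 S741
G1 X117.492 Y193.584 F1560
G1 X117.492 Y64.093 F1560
G1 X110.982 Y64.093 F1560
G1 X110.982 Y193.584 F1560
G00 X36.593 Y217.370
M4 S620
G1 X121.641 Y217.370 F1825
G1 X121.641 Y156.855 F1825
G1 X36.593 Y156.855 F1825
G1 X36.593 Y217.370 F1825
G00 X81.037 Y144.795
M4 S741
G1 X163.495 Y144.795 F1560
G1 X163.495 Y121.565 F1560
G1 X81.037 Y121.565 F1560
G1 X81.037 Y144.795 F1560
G00 X81.095 Y182.512
M4 S741
G1 X86.977 Y170.381 F1560
G1 X93.247 Y155.568 F1560
G1 X99.905 Y138.073 F1560
G1 X106.951 Y117.895 F1560
G1 X114.384 Y95.035 F1560
G1 X122.206 Y69.492 F1560
M5
G00 X0.000 Y0.000

1 u = 1 mm; y_m = 289.386 − y.

[1] `<path>` regular polygon, #ff00ff→cut S741 F1560: (136.647,254.572) → (138.291,269.899) → (150.292,279.575) → (165.619,277.931) → (175.295,265.930) → (173.651,250.603) → (161.650,240.927) → (146.323,242.571) → (136.647,254.572) (closed)

[2] `<path>` rectangle, #ff00ff→cut S741 F1560: (110.982,193.584) → (117.492,193.584) → (117.492,64.093) → (110.982,64.093) → (110.982,193.584) (closed)

[3] `<path>` rectangle, #ff0000→score S620 F1825: (36.593,217.370) → (121.641,217.370) → (121.641,156.855) → (36.593,156.855) → (36.593,217.370) (closed)

[4] `<polygon>` rectangle, #ff00ff→cut S741 F1560: (81.037,144.795) → (163.495,144.795) → (163.495,121.565) → (81.037,121.565) → (81.037,144.795) (closed)

[5] `<path>` quadratic bezier, #ff00ff→cut S741 F1560: (81.095,182.512) → (86.977,170.381) → (93.247,155.568) → (99.905,138.073) → (106.951,117.895) → (114.384,95.035) → (122.206,69.492)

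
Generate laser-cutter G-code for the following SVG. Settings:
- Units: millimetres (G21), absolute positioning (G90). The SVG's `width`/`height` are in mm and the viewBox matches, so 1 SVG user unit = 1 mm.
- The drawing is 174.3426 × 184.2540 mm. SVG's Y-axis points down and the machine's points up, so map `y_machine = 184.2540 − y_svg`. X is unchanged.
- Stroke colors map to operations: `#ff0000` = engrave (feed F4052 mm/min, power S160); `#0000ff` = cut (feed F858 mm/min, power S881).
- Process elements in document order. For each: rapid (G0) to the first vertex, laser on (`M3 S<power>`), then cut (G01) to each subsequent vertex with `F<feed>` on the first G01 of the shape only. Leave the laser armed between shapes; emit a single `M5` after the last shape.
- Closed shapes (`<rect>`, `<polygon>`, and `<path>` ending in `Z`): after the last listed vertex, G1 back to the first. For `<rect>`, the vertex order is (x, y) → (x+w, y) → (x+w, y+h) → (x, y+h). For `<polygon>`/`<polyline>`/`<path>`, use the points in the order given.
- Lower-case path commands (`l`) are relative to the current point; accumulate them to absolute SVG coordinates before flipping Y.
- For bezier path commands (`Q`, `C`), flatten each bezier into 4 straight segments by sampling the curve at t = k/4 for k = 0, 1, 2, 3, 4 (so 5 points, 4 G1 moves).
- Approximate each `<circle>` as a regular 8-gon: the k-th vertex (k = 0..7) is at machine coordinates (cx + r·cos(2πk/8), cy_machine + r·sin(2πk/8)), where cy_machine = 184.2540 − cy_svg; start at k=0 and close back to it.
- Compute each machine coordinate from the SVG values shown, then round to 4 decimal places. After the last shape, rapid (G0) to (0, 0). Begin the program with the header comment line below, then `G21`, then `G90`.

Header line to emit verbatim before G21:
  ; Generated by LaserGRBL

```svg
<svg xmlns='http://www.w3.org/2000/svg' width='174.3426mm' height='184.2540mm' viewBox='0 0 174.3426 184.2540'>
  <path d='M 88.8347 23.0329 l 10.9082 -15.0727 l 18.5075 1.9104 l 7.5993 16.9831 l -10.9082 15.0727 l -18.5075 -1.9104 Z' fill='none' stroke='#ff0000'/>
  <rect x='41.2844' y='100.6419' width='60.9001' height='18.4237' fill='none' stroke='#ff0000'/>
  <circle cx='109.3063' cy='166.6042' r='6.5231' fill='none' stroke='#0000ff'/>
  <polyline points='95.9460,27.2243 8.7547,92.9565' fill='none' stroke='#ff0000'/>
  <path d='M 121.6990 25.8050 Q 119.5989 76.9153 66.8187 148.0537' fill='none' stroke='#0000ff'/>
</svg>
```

viewBox `0 0 174.3426 184.2540` with mm width/height → 1 unit = 1 mm. Flip: y_m = 184.2540 − y_svg.

**Shape 1** — `<path>` regular polygon, stroke `#ff0000` → engrave (S160, F4052). Machine vertices: (88.8347,161.2211) → (99.7429,176.2938) → (118.2504,174.3834) → (125.8497,157.4003) → (114.9415,142.3276) → (96.4340,144.2380) → (88.8347,161.2211). Closed: final G1 returns to the first vertex.

**Shape 2** — `<rect>` rectangle, stroke `#ff0000` → engrave (S160, F4052). Machine vertices: (41.2844,83.6121) → (102.1845,83.6121) → (102.1845,65.1884) → (41.2844,65.1884) → (41.2844,83.6121). Closed: final G1 returns to the first vertex.

**Shape 3** — `<circle>` circle, stroke `#0000ff` → cut (S881, F858). Machine vertices: (115.8294,17.6498) → (113.9188,22.2623) → (109.3063,24.1729) → (104.6938,22.2623) → (102.7832,17.6498) → (104.6938,13.0373) → (109.3063,11.1267) → (113.9188,13.0373) → (115.8294,17.6498). Closed: final G1 returns to the first vertex.

**Shape 4** — `<polyline>` line segment, stroke `#ff0000` → engrave (S160, F4052). Machine vertices: (95.9460,157.0297) → (8.7547,91.2975). Open path.

**Shape 5** — `<path>` quadratic bezier, stroke `#0000ff` → cut (S881, F858). Control points (SVG): P0=(121.6990,25.8050), P1=(119.5989,76.9153), P2=(66.8187,148.0537); sampled at t=k/4. Machine vertices: (121.6990,158.4490) → (117.4814,131.6421) → (106.9289,102.3317) → (90.0413,70.5177) → (66.8187,36.2003). Open path.

; Generated by LaserGRBL
G21
G90
G0 X88.8347 Y161.2211
M3 S160
G01 X99.7429 Y176.2938 F4052
G01 X118.2504 Y174.3834
G01 X125.8497 Y157.4003
G01 X114.9415 Y142.3276
G01 X96.4340 Y144.2380
G01 X88.8347 Y161.2211
G0 X41.2844 Y83.6121
M3 S160
G01 X102.1845 Y83.6121 F4052
G01 X102.1845 Y65.1884
G01 X41.2844 Y65.1884
G01 X41.2844 Y83.6121
G0 X115.8294 Y17.6498
M3 S881
G01 X113.9188 Y22.2623 F858
G01 X109.3063 Y24.1729
G01 X104.6938 Y22.2623
G01 X102.7832 Y17.6498
G01 X104.6938 Y13.0373
G01 X109.3063 Y11.1267
G01 X113.9188 Y13.0373
G01 X115.8294 Y17.6498
G0 X95.9460 Y157.0297
M3 S160
G01 X8.7547 Y91.2975 F4052
G0 X121.6990 Y158.4490
M3 S881
G01 X117.4814 Y131.6421 F858
G01 X106.9289 Y102.3317
G01 X90.0413 Y70.5177
G01 X66.8187 Y36.2003
M5
G0 X0.0000 Y0.0000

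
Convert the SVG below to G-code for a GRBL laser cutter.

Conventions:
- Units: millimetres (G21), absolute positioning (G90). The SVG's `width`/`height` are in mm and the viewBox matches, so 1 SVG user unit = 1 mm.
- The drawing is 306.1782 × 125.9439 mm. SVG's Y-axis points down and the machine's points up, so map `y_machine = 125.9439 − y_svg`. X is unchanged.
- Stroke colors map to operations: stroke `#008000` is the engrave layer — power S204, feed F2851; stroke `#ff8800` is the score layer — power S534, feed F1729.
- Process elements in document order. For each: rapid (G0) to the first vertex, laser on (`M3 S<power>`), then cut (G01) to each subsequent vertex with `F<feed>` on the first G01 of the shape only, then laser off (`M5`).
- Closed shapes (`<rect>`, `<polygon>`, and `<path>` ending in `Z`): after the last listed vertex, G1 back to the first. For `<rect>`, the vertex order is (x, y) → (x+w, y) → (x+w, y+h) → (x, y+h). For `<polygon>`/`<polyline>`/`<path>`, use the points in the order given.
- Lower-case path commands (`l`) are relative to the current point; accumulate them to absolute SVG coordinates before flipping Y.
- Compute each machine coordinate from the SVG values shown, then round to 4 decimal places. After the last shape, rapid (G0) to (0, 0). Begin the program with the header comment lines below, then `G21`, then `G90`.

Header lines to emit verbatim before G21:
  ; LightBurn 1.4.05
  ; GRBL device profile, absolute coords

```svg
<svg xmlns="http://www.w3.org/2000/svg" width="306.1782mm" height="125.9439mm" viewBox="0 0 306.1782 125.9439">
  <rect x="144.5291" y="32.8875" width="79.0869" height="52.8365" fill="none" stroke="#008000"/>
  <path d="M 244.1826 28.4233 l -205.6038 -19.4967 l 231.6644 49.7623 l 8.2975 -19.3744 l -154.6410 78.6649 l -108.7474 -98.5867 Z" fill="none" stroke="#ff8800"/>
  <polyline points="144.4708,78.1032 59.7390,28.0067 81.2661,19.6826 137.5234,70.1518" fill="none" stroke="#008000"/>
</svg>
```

viewBox `0 0 306.1782 125.9439` with mm width/height → 1 unit = 1 mm. Flip: y_m = 125.9439 − y_svg.

**Shape 1** — `<rect>` rectangle, stroke `#008000` → engrave (S204, F2851). Machine vertices: (144.5291,93.0564) → (223.6160,93.0564) → (223.6160,40.2199) → (144.5291,40.2199) → (144.5291,93.0564). Closed: final G1 returns to the first vertex.

**Shape 2** — `<path>` closed polygon, stroke `#ff8800` → score (S534, F1729). Machine vertices: (244.1826,97.5206) → (38.5788,117.0173) → (270.2432,67.2550) → (278.5407,86.6294) → (123.8997,7.9645) → (15.1523,106.5512) → (244.1826,97.5206). Closed: final G1 returns to the first vertex.

**Shape 3** — `<polyline>` open polyline, stroke `#008000` → engrave (S204, F2851). Machine vertices: (144.4708,47.8407) → (59.7390,97.9372) → (81.2661,106.2613) → (137.5234,55.7921). Open path.

; LightBurn 1.4.05
; GRBL device profile, absolute coords
G21
G90
G0 X144.5291 Y93.0564
M3 S204
G01 X223.6160 Y93.0564 F2851
G01 X223.6160 Y40.2199
G01 X144.5291 Y40.2199
G01 X144.5291 Y93.0564
M5
G0 X244.1826 Y97.5206
M3 S534
G01 X38.5788 Y117.0173 F1729
G01 X270.2432 Y67.2550
G01 X278.5407 Y86.6294
G01 X123.8997 Y7.9645
G01 X15.1523 Y106.5512
G01 X244.1826 Y97.5206
M5
G0 X144.4708 Y47.8407
M3 S204
G01 X59.7390 Y97.9372 F2851
G01 X81.2661 Y106.2613
G01 X137.5234 Y55.7921
M5
G0 X0.0000 Y0.0000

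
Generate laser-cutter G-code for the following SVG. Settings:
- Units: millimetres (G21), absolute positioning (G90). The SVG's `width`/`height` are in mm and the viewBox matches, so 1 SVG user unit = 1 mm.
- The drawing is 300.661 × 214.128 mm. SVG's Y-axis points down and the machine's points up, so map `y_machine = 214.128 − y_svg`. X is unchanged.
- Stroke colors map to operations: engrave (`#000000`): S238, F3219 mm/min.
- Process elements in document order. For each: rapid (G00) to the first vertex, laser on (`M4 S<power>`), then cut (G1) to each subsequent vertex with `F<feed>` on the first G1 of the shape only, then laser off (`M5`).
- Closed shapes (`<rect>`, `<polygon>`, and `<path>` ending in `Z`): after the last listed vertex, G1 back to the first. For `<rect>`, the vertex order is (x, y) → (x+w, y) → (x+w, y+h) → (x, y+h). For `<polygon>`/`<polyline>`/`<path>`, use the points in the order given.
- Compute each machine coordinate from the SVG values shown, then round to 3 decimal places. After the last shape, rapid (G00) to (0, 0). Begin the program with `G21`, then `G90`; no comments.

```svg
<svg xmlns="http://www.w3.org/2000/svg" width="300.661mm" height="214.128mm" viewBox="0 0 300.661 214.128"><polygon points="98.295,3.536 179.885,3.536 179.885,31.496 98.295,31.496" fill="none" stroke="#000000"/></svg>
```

Since the viewBox matches the mm dimensions, user units are millimetres directly. The only transform is the Y-flip y_m = 214.128 − y_svg.

Shape 1 is a rectangle drawn with `<polygon>`. Its stroke #000000 means engrave at S238, F3219. After flipping Y the toolpath is (98.295,210.592) → (179.885,210.592) → (179.885,182.632) → (98.295,182.632) → (98.295,210.592), returning to the start.

G21
G90
G00 X98.295 Y210.592
M4 S238
G1 X179.885 Y210.592 F3219
G1 X179.885 Y182.632
G1 X98.295 Y182.632
G1 X98.295 Y210.592
M5
G00 X0.000 Y0.000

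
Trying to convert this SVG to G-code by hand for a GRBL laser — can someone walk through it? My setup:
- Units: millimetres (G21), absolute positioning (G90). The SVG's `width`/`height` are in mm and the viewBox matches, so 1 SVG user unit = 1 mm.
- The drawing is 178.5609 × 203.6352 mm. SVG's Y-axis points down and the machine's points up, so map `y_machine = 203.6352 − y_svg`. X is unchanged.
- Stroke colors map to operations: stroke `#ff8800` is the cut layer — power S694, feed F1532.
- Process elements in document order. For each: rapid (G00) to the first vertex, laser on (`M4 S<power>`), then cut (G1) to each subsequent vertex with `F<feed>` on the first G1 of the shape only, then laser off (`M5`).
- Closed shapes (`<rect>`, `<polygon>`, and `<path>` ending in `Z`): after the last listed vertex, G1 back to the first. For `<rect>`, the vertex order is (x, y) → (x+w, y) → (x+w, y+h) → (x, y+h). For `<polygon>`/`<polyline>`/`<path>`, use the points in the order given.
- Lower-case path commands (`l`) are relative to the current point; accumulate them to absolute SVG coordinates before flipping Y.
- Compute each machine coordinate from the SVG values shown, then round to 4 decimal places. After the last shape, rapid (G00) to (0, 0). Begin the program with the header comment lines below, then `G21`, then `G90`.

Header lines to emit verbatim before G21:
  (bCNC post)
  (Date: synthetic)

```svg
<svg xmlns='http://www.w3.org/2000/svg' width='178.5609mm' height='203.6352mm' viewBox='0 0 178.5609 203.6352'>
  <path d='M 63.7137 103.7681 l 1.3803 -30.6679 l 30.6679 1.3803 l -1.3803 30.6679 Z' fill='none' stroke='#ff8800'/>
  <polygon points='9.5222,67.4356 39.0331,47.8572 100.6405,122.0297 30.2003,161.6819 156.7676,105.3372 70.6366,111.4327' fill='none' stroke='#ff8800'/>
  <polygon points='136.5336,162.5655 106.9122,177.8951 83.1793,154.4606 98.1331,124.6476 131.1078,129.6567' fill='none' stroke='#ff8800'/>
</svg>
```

1 u = 1 mm; y_m = 203.6352 − y.

[1] `<path>` regular polygon, #ff8800→cut S694 F1532: (63.7137,99.8671) → (65.0940,130.5350) → (95.7619,129.1547) → (94.3816,98.4868) → (63.7137,99.8671) (closed)

[2] `<polygon>` closed polygon, #ff8800→cut S694 F1532: (9.5222,136.1996) → (39.0331,155.7780) → (100.6405,81.6055) → (30.2003,41.9533) → (156.7676,98.2980) → (70.6366,92.2025) → (9.5222,136.1996) (closed)

[3] `<polygon>` regular polygon, #ff8800→cut S694 F1532: (136.5336,41.0697) → (106.9122,25.7401) → (83.1793,49.1746) → (98.1331,78.9876) → (131.1078,73.9785) → (136.5336,41.0697) (closed)

(bCNC post)
(Date: synthetic)
G21
G90
G00 X63.7137 Y99.8671
M4 S694
G1 X65.0940 Y130.5350 F1532
G1 X95.7619 Y129.1547
G1 X94.3816 Y98.4868
G1 X63.7137 Y99.8671
M5
G00 X9.5222 Y136.1996
M4 S694
G1 X39.0331 Y155.7780 F1532
G1 X100.6405 Y81.6055
G1 X30.2003 Y41.9533
G1 X156.7676 Y98.2980
G1 X70.6366 Y92.2025
G1 X9.5222 Y136.1996
M5
G00 X136.5336 Y41.0697
M4 S694
G1 X106.9122 Y25.7401 F1532
G1 X83.1793 Y49.1746
G1 X98.1331 Y78.9876
G1 X131.1078 Y73.9785
G1 X136.5336 Y41.0697
M5
G00 X0.0000 Y0.0000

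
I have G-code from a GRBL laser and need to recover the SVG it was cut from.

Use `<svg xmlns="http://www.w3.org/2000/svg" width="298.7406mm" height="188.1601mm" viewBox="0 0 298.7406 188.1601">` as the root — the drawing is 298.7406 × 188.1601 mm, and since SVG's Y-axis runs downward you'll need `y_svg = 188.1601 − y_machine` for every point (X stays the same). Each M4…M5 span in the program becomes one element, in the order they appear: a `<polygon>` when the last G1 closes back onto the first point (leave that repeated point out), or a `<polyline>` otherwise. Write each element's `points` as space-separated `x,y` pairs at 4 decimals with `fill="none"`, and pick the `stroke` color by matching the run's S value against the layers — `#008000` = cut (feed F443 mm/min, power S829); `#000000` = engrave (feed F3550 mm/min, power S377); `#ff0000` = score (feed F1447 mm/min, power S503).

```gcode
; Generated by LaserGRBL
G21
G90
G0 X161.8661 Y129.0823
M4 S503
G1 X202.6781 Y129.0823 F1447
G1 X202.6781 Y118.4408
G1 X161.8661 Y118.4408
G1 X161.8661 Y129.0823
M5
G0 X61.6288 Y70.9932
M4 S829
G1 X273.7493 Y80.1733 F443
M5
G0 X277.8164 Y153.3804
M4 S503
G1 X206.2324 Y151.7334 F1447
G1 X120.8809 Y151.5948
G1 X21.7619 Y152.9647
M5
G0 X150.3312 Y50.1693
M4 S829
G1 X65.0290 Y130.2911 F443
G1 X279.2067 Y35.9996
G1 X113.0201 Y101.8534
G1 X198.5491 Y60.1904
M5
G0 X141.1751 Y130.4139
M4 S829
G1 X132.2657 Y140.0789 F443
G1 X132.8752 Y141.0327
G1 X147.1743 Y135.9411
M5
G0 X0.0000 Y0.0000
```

<svg xmlns="http://www.w3.org/2000/svg" width="298.7406mm" height="188.1601mm" viewBox="0 0 298.7406 188.1601">
  <polygon points="161.8661,59.0778 202.6781,59.0778 202.6781,69.7193 161.8661,69.7193" fill="none" stroke="#ff0000"/>
  <polyline points="61.6288,117.1669 273.7493,107.9868" fill="none" stroke="#008000"/>
  <polyline points="277.8164,34.7797 206.2324,36.4267 120.8809,36.5653 21.7619,35.1954" fill="none" stroke="#ff0000"/>
  <polyline points="150.3312,137.9908 65.0290,57.8690 279.2067,152.1605 113.0201,86.3067 198.5491,127.9697" fill="none" stroke="#008000"/>
  <polyline points="141.1751,57.7462 132.2657,48.0812 132.8752,47.1274 147.1743,52.2190" fill="none" stroke="#008000"/>
</svg>

y_svg = 188.1601 − y_m.

[1] S503→`#ff0000` (score); closed run; points: 161.8661,59.0778 202.6781,59.0778 202.6781,69.7193 161.8661,69.7193

[2] S829→`#008000` (cut); open run; points: 61.6288,117.1669 273.7493,107.9868

[3] S503→`#ff0000` (score); open run; points: 277.8164,34.7797 206.2324,36.4267 120.8809,36.5653 21.7619,35.1954

[4] S829→`#008000` (cut); open run; points: 150.3312,137.9908 65.0290,57.8690 279.2067,152.1605 113.0201,86.3067 198.5491,127.9697

[5] S829→`#008000` (cut); open run; points: 141.1751,57.7462 132.2657,48.0812 132.8752,47.1274 147.1743,52.2190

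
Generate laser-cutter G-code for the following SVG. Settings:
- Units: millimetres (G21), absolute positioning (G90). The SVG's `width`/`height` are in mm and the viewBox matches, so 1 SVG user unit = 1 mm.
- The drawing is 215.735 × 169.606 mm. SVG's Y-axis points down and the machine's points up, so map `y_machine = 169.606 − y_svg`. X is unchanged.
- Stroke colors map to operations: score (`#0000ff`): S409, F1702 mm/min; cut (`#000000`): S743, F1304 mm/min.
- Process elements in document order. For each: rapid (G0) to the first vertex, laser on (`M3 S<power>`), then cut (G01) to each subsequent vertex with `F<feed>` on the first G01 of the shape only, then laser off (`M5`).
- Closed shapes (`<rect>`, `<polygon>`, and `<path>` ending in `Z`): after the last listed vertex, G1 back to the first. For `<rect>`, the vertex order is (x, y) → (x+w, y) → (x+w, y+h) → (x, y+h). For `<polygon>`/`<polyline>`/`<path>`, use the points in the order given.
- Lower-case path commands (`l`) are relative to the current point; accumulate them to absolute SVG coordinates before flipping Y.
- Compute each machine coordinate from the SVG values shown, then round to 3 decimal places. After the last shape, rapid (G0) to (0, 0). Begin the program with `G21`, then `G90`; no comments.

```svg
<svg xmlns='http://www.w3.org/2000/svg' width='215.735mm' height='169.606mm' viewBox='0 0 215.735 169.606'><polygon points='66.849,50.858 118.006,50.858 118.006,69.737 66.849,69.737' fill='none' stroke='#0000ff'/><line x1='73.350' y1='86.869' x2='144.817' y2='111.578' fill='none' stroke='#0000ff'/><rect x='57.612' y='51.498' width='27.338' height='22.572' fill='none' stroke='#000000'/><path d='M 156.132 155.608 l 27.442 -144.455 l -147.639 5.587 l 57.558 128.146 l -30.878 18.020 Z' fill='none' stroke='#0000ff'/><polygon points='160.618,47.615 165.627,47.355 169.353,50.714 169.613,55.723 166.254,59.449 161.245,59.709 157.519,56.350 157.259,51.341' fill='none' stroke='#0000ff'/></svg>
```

Since the viewBox matches the mm dimensions, user units are millimetres directly. The only transform is the Y-flip y_m = 169.606 − y_svg.

Shape 1 is a rectangle drawn with `<polygon>`. Its stroke #0000ff means score at S409, F1702. After flipping Y the toolpath is (66.849,118.748) → (118.006,118.748) → (118.006,99.869) → (66.849,99.869) → (66.849,118.748), returning to the start.

Shape 2 is a line segment drawn with `<line>`. Its stroke #0000ff means score at S409, F1702. After flipping Y the toolpath is (73.350,82.737) → (144.817,58.028).

Shape 3 is a rectangle drawn with `<rect>`. Its stroke #000000 means cut at S743, F1304. After flipping Y the toolpath is (57.612,118.108) → (84.950,118.108) → (84.950,95.536) → (57.612,95.536) → (57.612,118.108), returning to the start.

Shape 4 is a closed polygon drawn with `<path>`. Its stroke #0000ff means score at S409, F1702. After flipping Y the toolpath is (156.132,13.998) → (183.574,158.453) → (35.935,152.866) → (93.493,24.720) → (62.615,6.700) → (156.132,13.998), returning to the start.

Shape 5 is a regular polygon drawn with `<polygon>`. Its stroke #0000ff means score at S409, F1702. After flipping Y the toolpath is (160.618,121.991) → (165.627,122.251) → (169.353,118.892) → (169.613,113.883) → (166.254,110.157) → (161.245,109.897) → (157.519,113.256) → (157.259,118.265) → (160.618,121.991), returning to the start.

G21
G90
G0 X66.849 Y118.748
M3 S409
G01 X118.006 Y118.748 F1702
G01 X118.006 Y99.869
G01 X66.849 Y99.869
G01 X66.849 Y118.748
M5
G0 X73.350 Y82.737
M3 S409
G01 X144.817 Y58.028 F1702
M5
G0 X57.612 Y118.108
M3 S743
G01 X84.950 Y118.108 F1304
G01 X84.950 Y95.536
G01 X57.612 Y95.536
G01 X57.612 Y118.108
M5
G0 X156.132 Y13.998
M3 S409
G01 X183.574 Y158.453 F1702
G01 X35.935 Y152.866
G01 X93.493 Y24.720
G01 X62.615 Y6.700
G01 X156.132 Y13.998
M5
G0 X160.618 Y121.991
M3 S409
G01 X165.627 Y122.251 F1702
G01 X169.353 Y118.892
G01 X169.613 Y113.883
G01 X166.254 Y110.157
G01 X161.245 Y109.897
G01 X157.519 Y113.256
G01 X157.259 Y118.265
G01 X160.618 Y121.991
M5
G0 X0.000 Y0.000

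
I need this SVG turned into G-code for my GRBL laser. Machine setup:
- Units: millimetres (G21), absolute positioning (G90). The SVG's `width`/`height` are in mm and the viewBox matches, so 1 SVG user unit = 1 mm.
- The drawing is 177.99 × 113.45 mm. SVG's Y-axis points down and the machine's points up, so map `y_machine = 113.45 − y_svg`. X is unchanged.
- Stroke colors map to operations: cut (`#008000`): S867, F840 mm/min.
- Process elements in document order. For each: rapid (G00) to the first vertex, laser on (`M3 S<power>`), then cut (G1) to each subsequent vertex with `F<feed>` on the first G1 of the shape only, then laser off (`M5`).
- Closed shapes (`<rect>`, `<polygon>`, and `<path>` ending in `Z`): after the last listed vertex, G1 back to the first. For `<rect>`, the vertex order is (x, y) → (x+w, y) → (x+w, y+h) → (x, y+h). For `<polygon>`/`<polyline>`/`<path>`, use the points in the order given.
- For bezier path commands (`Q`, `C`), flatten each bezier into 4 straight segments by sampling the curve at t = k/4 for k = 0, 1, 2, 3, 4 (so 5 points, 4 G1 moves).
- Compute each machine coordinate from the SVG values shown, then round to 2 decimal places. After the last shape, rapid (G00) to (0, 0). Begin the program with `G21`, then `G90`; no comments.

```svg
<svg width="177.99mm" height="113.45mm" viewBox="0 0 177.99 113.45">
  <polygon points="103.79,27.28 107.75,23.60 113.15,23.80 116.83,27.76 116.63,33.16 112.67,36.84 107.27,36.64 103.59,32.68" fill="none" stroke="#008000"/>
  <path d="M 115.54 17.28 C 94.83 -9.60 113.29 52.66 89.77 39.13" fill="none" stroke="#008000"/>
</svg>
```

Since the viewBox matches the mm dimensions, user units are millimetres directly. The only transform is the Y-flip y_m = 113.45 − y_svg.

Shape 1 is a regular polygon drawn with `<polygon>`. Its stroke #008000 means cut at S867, F840. After flipping Y the toolpath is (103.79,86.17) → (107.75,89.85) → (113.15,89.65) → (116.83,85.69) → (116.63,80.29) → (112.67,76.61) → (107.27,76.81) → (103.59,80.77) → (103.79,86.17), returning to the start.

Shape 2 is a cubic bezier drawn with `<path>`. Its stroke #008000 means cut at S867, F840. After flipping Y the toolpath is (115.54,96.17) → (106.08,102.19) → (103.71,90.25) → (100.81,75.81) → (89.77,74.32).

G21
G90
G00 X103.79 Y86.17
M3 S867
G1 X107.75 Y89.85 F840
G1 X113.15 Y89.65
G1 X116.83 Y85.69
G1 X116.63 Y80.29
G1 X112.67 Y76.61
G1 X107.27 Y76.81
G1 X103.59 Y80.77
G1 X103.79 Y86.17
M5
G00 X115.54 Y96.17
M3 S867
G1 X106.08 Y102.19 F840
G1 X103.71 Y90.25
G1 X100.81 Y75.81
G1 X89.77 Y74.32
M5
G00 X0.00 Y0.00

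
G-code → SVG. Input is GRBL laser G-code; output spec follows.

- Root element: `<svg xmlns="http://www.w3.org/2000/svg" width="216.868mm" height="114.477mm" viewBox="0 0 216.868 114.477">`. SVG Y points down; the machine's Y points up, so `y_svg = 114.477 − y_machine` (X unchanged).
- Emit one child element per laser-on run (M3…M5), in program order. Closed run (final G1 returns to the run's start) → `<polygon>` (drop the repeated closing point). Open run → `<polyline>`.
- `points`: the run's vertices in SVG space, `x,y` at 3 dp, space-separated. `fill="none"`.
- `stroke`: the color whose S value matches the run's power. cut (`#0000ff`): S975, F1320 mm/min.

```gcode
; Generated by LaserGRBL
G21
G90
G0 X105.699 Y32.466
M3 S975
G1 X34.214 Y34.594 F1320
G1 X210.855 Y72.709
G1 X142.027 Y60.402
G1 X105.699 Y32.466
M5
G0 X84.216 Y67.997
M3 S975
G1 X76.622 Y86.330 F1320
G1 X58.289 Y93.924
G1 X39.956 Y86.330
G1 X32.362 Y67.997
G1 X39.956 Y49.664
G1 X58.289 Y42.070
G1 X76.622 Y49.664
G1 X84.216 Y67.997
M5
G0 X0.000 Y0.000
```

y_svg = 114.477 − y_m. Every run uses S975, so all elements get stroke `#0000ff` (cut).

[1] closed run; points: 105.699,82.011 34.214,79.883 210.855,41.768 142.027,54.075

[2] closed run; points: 84.216,46.480 76.622,28.147 58.289,20.553 39.956,28.147 32.362,46.480 39.956,64.813 58.289,72.407 76.622,64.813

<svg xmlns="http://www.w3.org/2000/svg" width="216.868mm" height="114.477mm" viewBox="0 0 216.868 114.477">
  <polygon points="105.699,82.011 34.214,79.883 210.855,41.768 142.027,54.075" fill="none" stroke="#0000ff"/>
  <polygon points="84.216,46.480 76.622,28.147 58.289,20.553 39.956,28.147 32.362,46.480 39.956,64.813 58.289,72.407 76.622,64.813" fill="none" stroke="#0000ff"/>
</svg>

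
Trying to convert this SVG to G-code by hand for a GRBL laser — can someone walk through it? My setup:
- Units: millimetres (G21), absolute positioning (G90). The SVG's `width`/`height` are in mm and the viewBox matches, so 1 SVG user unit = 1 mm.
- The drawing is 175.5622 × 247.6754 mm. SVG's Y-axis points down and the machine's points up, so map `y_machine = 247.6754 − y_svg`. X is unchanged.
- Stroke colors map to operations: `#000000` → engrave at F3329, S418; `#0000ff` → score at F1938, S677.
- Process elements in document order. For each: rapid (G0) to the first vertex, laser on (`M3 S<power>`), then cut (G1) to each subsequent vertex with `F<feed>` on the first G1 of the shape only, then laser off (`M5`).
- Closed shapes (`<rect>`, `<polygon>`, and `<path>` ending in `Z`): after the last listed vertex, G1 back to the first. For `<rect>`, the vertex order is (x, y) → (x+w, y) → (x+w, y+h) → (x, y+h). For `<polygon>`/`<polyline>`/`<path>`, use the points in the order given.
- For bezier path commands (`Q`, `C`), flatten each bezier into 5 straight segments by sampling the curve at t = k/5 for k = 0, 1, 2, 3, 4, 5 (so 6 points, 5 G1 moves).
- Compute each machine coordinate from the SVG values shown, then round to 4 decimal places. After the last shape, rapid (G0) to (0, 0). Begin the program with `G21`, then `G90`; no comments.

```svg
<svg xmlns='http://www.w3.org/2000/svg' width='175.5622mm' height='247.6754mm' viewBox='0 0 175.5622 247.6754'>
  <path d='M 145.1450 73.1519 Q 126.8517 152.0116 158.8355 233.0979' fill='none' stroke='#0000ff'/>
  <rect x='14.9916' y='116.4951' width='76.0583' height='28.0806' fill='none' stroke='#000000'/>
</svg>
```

G21
G90
G0 X145.1450 Y174.5235
M3 S677
G1 X139.8388 Y142.8906 F1938
G1 X138.5547 Y111.0795
G1 X141.2928 Y79.0903
G1 X148.0531 Y46.9230
G1 X158.8355 Y14.5775
M5
G0 X14.9916 Y131.1803
M3 S418
G1 X91.0499 Y131.1803 F3329
G1 X91.0499 Y103.0997
G1 X14.9916 Y103.0997
G1 X14.9916 Y131.1803
M5
G0 X0.0000 Y0.0000

viewBox `0 0 175.5622 247.6754` with mm width/height → 1 unit = 1 mm. Flip: y_m = 247.6754 − y_svg.

**Shape 1** — `<path>` quadratic bezier, stroke `#0000ff` → score (S677, F1938). Control points (SVG): P0=(145.1450,73.1519), P1=(126.8517,152.0116), P2=(158.8355,233.0979); sampled at t=k/5. Machine vertices: (145.1450,174.5235) → (139.8388,142.8906) → (138.5547,111.0795) → (141.2928,79.0903) → (148.0531,46.9230) → (158.8355,14.5775). Open path.

**Shape 2** — `<rect>` rectangle, stroke `#000000` → engrave (S418, F3329). Machine vertices: (14.9916,131.1803) → (91.0499,131.1803) → (91.0499,103.0997) → (14.9916,103.0997) → (14.9916,131.1803). Closed: final G1 returns to the first vertex.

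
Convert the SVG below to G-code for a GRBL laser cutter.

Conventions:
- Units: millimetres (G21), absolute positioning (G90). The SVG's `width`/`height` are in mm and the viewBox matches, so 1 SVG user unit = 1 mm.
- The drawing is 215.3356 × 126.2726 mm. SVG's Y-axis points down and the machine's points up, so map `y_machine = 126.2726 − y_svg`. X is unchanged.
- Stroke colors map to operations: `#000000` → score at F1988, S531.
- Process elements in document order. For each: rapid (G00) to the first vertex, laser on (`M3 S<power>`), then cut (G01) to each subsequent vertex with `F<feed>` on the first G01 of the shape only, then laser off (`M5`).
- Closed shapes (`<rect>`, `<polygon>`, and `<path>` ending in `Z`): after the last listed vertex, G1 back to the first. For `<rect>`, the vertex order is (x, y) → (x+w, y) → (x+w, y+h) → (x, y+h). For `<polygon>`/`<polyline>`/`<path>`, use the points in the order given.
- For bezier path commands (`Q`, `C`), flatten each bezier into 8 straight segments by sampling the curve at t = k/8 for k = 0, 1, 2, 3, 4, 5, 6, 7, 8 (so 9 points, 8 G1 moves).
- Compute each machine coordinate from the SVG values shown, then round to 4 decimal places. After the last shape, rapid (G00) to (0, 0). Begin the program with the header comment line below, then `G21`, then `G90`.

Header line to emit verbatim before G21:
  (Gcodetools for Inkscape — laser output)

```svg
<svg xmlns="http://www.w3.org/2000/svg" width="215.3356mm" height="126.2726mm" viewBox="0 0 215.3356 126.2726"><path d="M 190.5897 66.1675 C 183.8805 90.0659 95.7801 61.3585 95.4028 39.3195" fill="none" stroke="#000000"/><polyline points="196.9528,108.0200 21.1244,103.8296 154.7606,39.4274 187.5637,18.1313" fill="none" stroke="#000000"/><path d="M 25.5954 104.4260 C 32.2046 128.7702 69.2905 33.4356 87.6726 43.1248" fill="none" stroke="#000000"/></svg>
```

1 u = 1 mm; y_m = 126.2726 − y.

[1] `<path>` cubic bezier, #000000→score S531 F1988: (190.5897,60.1051) → (184.5888,53.4933) → (172.9394,51.1187) → (157.6231,52.2867) → (140.6218,56.3026) → (123.9173,62.4718) → (109.4914,70.0997) → (99.3260,78.4917) → (95.4028,86.9531)

[2] `<polyline>` open polyline, #000000→score S531 F1988: (196.9528,18.2526) → (21.1244,22.4430) → (154.7606,86.8452) → (187.5637,108.1413)

[3] `<path>` cubic bezier, #000000→score S531 F1988: (25.5954,21.8466) → (29.4064,17.8886) → (35.4982,22.5172) → (43.2946,33.0993) → (52.2192,47.0016) → (61.6956,61.5908) → (71.1475,74.2337) → (79.9986,82.2971) → (87.6726,83.1478)

(Gcodetools for Inkscape — laser output)
G21
G90
G00 X190.5897 Y60.1051
M3 S531
G01 X184.5888 Y53.4933 F1988
G01 X172.9394 Y51.1187
G01 X157.6231 Y52.2867
G01 X140.6218 Y56.3026
G01 X123.9173 Y62.4718
G01 X109.4914 Y70.0997
G01 X99.3260 Y78.4917
G01 X95.4028 Y86.9531
M5
G00 X196.9528 Y18.2526
M3 S531
G01 X21.1244 Y22.4430 F1988
G01 X154.7606 Y86.8452
G01 X187.5637 Y108.1413
M5
G00 X25.5954 Y21.8466
M3 S531
G01 X29.4064 Y17.8886 F1988
G01 X35.4982 Y22.5172
G01 X43.2946 Y33.0993
G01 X52.2192 Y47.0016
G01 X61.6956 Y61.5908
G01 X71.1475 Y74.2337
G01 X79.9986 Y82.2971
G01 X87.6726 Y83.1478
M5
G00 X0.0000 Y0.0000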